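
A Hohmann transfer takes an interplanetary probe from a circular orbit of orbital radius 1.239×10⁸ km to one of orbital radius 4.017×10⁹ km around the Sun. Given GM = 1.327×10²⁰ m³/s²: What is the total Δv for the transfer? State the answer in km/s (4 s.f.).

Δv_total ≈ 17.20 km/s

r₁ = 1.239×10⁸ km = 1.239×10¹¹ m.
r₂ = 4.017×10⁹ km = 4.017×10¹² m.
Transfer ellipse a_t = (r₁ + r₂)/2 = 2.070×10¹² m.
At r₁: circular v_c1 = √(μ/r₁) = 32730 m/s; transfer-perihelion v_p = √[μ(2/r₁ − 1/a_t)] = 45580 m/s.
Δv₁ = v_p − v_c1 = 12860 m/s.
At r₂: circular v_c2 = √(μ/r₂) = 5748 m/s; transfer-aphelion v_a = √[μ(2/r₂ − 1/a_t)] = 1406 m/s.
Δv₂ = v_c2 − v_a = 4342 m/s.
Total Δv = Δv₁ + Δv₂ = 17200 m/s = 17.20 km/s.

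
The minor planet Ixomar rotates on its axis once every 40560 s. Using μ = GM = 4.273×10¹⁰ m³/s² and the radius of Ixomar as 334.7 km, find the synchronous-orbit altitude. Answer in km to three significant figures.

A synchronous orbit has period T, so by Kepler's third law a = (μT²/4π²)^(1/3).
μT²/4π² = 4.273×10¹⁰ × (4.056×10⁴)² / 39.48 = 1.781×10¹⁸ m³.
a = 1.212×10⁶ m = 1212.1 km.
Altitude h = a − R = 1212.1 − 334.7 = 877.36 km.

h_sync ≈ 877 km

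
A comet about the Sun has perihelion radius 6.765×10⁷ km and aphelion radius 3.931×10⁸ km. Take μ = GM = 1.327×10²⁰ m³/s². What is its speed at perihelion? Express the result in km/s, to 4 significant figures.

v ≈ 57.85 km/s

Semi-major axis a = (r_p + r_a)/2 = 2.3038×10⁸ km = 2.304×10¹¹ m.
Vis-viva: v² = μ(2/r − 1/a) = 1.327×10²⁰ × (2.956×10⁻¹¹ − 4.341×10⁻¹²) = 3.347×10⁹ m²/s².
v = 57850 m/s = 57.85 km/s.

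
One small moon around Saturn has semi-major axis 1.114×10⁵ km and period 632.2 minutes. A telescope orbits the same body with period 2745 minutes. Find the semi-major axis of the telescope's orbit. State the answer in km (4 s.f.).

Kepler's third law: a³ ∝ T², so a₂ = a₁ (T₂/T₁)^(2/3).
T₂/T₁ = 4.342, (T₂/T₁)^(2/3) = 2.661.
a₂ = 1.114×10⁵ × 2.661 = 2.965×10⁵ km.

a₂ ≈ 2.965×10⁵ km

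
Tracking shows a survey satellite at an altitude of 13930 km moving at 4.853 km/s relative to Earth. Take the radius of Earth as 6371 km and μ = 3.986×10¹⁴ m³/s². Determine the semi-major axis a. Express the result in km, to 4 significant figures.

r = 6371 + 13930 = 20301 km = 2.030×10⁷ m.
Specific orbital energy ε = v²/2 − μ/r = (4853)²/2 − 3.986×10¹⁴/2.030×10⁷ = -7.859×10⁶ J/kg.
Since ε = −μ/(2a), a = −μ/(2ε) = 2.536×10⁷ m = 25360 km.

a ≈ 25360 km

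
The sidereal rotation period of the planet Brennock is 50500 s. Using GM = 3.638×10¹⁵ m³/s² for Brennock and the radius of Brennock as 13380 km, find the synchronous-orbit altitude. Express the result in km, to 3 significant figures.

h_sync ≈ 48300 km

A synchronous orbit has period T, so by Kepler's third law a = (μT²/4π²)^(1/3).
μT²/4π² = 3.638×10¹⁵ × (5.050×10⁴)² / 39.48 = 2.350×10²³ m³.
a = 6.171×10⁷ m = 61711 km.
Altitude h = a − R = 61711 − 13380 = 48331 km.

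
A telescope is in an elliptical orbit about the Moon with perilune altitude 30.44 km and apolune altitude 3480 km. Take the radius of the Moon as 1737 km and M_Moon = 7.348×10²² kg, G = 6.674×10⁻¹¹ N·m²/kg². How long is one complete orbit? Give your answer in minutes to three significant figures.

T ≈ 309 minutes

μ = GM = 6.674×10⁻¹¹ × 7.348×10²² = 4.904×10¹² m³/s².
r_p = 1737 + 30.44 = 1767.4 km = 1.7674×10⁶ m.
r_a = 1737 + 3480 = 5217.0 km = 5.2170×10⁶ m.
Semi-major axis a = (r_p + r_a)/2 = (1767.4 + 5217.0)/2 = 3492.2 km = 3.492×10⁶ m.
By Kepler's third law T = 2π√(a³/μ) = 2π × 2.947×10³ = 1.852×10⁴ s.
= 308.6 minutes.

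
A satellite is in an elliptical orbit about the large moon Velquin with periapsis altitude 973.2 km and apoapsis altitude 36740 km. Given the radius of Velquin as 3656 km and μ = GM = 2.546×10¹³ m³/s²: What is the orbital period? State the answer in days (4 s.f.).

r_p = 3656 + 973.2 = 4629.2 km = 4.6292×10⁶ m.
r_a = 3656 + 36740 = 40396 km = 4.0396×10⁷ m.
Semi-major axis a = (r_p + r_a)/2 = (4629.2 + 40396)/2 = 22513 km = 2.251×10⁷ m.
By Kepler's third law T = 2π√(a³/μ) = 2π × 2.117×10⁴ = 1.330×10⁵ s.
= 1.539 days.

T ≈ 1.539 days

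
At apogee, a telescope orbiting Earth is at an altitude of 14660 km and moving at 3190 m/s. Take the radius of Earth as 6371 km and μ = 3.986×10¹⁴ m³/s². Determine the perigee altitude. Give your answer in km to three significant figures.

r_a = 6371 + 14660 = 21031 km = 2.103×10⁷ m.
Specific energy ε = v²/2 − μ/r = -1.386×10⁷ J/kg, so a = −μ/(2ε) = 1.437×10⁷ m.
The apsides satisfy r_p + r_a = 2a, so the perigee radius is 2a − r_a = 7.718×10⁶ m = 7717.8 km.
Perigee altitude = 7717.8 − 6371 = 1346.8 km.

perigee altitude ≈ 1350 km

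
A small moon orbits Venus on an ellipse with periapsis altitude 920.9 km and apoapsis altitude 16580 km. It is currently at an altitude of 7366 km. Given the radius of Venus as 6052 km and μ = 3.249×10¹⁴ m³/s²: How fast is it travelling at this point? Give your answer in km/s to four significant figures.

r_p = 6052 + 920.9 = 6972.9 km = 6.9729×10⁶ m.
r_a = 6052 + 16580 = 22632 km = 2.2632×10⁷ m.
r = 6052 + 7366 = 13418 km = 1.342×10⁷ m.
Semi-major axis a = (r_p + r_a)/2 = 14802 km = 1.480×10⁷ m.
Vis-viva: v² = μ(2/r − 1/a) = 3.249×10¹⁴ × (1.491×10⁻⁷ − 6.756×10⁻⁸) = 2.648×10⁷ m²/s².
v = 5146 m/s = 5.146 km/s.

v ≈ 5.146 km/s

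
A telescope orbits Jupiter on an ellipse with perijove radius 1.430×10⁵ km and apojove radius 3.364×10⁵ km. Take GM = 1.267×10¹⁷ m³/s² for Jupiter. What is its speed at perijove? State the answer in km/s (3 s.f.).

Semi-major axis a = (r_p + r_a)/2 = 2.3970×10⁵ km = 2.397×10⁸ m.
Vis-viva: v² = μ(2/r − 1/a) = 1.267×10¹⁷ × (1.399×10⁻⁸ − 4.172×10⁻⁹) = 1.243×10⁹ m²/s².
v = 35260 m/s = 35.26 km/s.

v ≈ 35.3 km/s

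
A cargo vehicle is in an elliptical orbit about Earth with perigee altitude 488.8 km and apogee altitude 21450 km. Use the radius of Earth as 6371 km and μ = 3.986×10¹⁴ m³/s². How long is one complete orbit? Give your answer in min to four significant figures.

T ≈ 378.7 min

r_p = 6371 + 488.8 = 6859.8 km = 6.8598×10⁶ m.
r_a = 6371 + 21450 = 27821 km = 2.7821×10⁷ m.
Semi-major axis a = (r_p + r_a)/2 = (6859.8 + 27821)/2 = 17340 km = 1.734×10⁷ m.
By Kepler's third law T = 2π√(a³/μ) = 2π × 3.617×10³ = 2.272×10⁴ s.
= 378.7 min.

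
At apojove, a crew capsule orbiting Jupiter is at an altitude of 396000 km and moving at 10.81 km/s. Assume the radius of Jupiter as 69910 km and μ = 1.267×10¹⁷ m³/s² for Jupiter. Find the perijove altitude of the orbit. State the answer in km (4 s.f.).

perijove altitude ≈ 57590 km

r_a = 69910 + 396000 = 4.6591×10⁵ km = 4.659×10⁸ m.
Specific energy ε = v²/2 − μ/r = -2.135×10⁸ J/kg, so a = −μ/(2ε) = 2.967×10⁸ m.
The apsides satisfy r_p + r_a = 2a, so the perijove radius is 2a − r_a = 1.275×10⁸ m = 1.2750×10⁵ km.
Perijove altitude = 1.2750×10⁵ − 69910 = 57587 km.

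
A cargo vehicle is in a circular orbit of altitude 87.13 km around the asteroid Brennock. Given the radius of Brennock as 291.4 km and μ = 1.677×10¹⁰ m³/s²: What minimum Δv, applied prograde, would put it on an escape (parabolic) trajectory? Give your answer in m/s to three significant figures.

r = 291.4 + 87.13 = 378.53 km = 3.7853×10⁵ m.
Circular speed v_c = √(μ/r) = 210.5 m/s.
Escape speed v_esc = √(2μ/r) = √2 × v_c = 297.7 m/s.
Δv = v_esc − v_c = 87.18 m/s.

Δv ≈ 87.2 m/s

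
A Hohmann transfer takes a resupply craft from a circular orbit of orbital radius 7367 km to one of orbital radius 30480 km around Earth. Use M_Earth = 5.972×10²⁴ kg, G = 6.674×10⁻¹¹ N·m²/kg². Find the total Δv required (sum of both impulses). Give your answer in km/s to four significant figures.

Δv_total ≈ 3.339 km/s

μ = GM = 6.674×10⁻¹¹ × 5.972×10²⁴ = 3.986×10¹⁴ m³/s².
r₁ = 7367 km = 7.367×10⁶ m.
r₂ = 30480 km = 3.048×10⁷ m.
Transfer ellipse a_t = (r₁ + r₂)/2 = 1.892×10⁷ m.
At r₁: circular v_c1 = √(μ/r₁) = 7355 m/s; transfer-perigee v_p = √[μ(2/r₁ − 1/a_t)] = 9335 m/s.
Δv₁ = v_p − v_c1 = 1980 m/s.
At r₂: circular v_c2 = √(μ/r₂) = 3616 m/s; transfer-apogee v_a = √[μ(2/r₂ − 1/a_t)] = 2256 m/s.
Δv₂ = v_c2 − v_a = 1360 m/s.
Total Δv = Δv₁ + Δv₂ = 3339 m/s = 3.339 km/s.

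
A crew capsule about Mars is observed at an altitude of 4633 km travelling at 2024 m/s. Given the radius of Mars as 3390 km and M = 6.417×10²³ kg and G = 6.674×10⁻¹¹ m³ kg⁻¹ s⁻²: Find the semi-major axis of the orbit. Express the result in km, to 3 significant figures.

μ = GM = 6.674×10⁻¹¹ × 6.417×10²³ = 4.283×10¹³ m³/s².
r = 3390 + 4633 = 8023.0 km = 8.023×10⁶ m.
Vis-viva rearranged: 1/a = 2/r − v²/μ = 2.493×10⁻⁷ − 9.565×10⁻⁸ = 1.536×10⁻⁷ m⁻¹.
a = 6.509×10⁶ m = 6509.2 km.

a ≈ 6510 km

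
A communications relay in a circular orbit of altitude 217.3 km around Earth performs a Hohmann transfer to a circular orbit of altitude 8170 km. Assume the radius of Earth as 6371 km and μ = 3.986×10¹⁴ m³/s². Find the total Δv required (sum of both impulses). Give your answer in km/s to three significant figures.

r₁ = 6371 + 217.3 = 6588.3 km = 6.5883×10⁶ m.
r₂ = 6371 + 8170 = 14541 km = 1.4541×10⁷ m.
Transfer ellipse a_t = (r₁ + r₂)/2 = 1.056×10⁷ m.
At r₁: circular v_c1 = √(μ/r₁) = 7778 m/s; transfer-perigee v_p = √[μ(2/r₁ − 1/a_t)] = 9125 m/s.
Δv₁ = v_p − v_c1 = 1347 m/s.
At r₂: circular v_c2 = √(μ/r₂) = 5236 m/s; transfer-apogee v_a = √[μ(2/r₂ − 1/a_t)] = 4135 m/s.
Δv₂ = v_c2 − v_a = 1101 m/s.
Total Δv = Δv₁ + Δv₂ = 2448 m/s = 2.448 km/s.

Δv_total ≈ 2.45 km/s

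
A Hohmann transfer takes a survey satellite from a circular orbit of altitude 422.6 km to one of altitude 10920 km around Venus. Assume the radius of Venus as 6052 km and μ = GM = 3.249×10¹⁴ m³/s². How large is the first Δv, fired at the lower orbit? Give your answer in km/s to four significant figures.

Δv ≈ 1.440 km/s

r₁ = 6052 + 422.6 = 6474.6 km = 6.4746×10⁶ m.
r₂ = 6052 + 10920 = 16972 km = 1.6972×10⁷ m.
Transfer ellipse a_t = (r₁ + r₂)/2 = 1.172×10⁷ m.
At r₁: circular v_c1 = √(μ/r₁) = 7084 m/s; transfer-periapsis v_p = √[μ(2/r₁ − 1/a_t)] = 8523 m/s.
Δv₁ = v_p − v_c1 = 1440 m/s.
= 1.440 km/s.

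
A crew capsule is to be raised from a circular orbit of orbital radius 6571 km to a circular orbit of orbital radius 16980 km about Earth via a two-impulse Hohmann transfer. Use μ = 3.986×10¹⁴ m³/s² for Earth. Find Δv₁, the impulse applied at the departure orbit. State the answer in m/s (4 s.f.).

r₁ = 6571 km = 6.571×10⁶ m.
r₂ = 16980 km = 1.698×10⁷ m.
Transfer ellipse a_t = (r₁ + r₂)/2 = 1.178×10⁷ m.
At r₁: circular v_c1 = √(μ/r₁) = 7788 m/s; transfer-perigee v_p = √[μ(2/r₁ − 1/a_t)] = 9353 m/s.
Δv₁ = v_p − v_c1 = 1564 m/s.

Δv ≈ 1564 m/s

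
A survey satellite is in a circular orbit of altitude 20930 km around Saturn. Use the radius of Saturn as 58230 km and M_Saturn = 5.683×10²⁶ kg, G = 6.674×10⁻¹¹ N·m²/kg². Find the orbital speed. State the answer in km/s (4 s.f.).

μ = GM = 6.674×10⁻¹¹ × 5.683×10²⁶ = 3.793×10¹⁶ m³/s².
r = 58230 + 20930 = 79160 km = 7.9160×10⁷ m.
For a circular orbit v = √(μ/r) = √(3.793×10¹⁶ / 7.916×10⁷) = √(4.791×10⁸) = 21890 m/s.
That is 21.89 km/s.

v ≈ 21.89 km/s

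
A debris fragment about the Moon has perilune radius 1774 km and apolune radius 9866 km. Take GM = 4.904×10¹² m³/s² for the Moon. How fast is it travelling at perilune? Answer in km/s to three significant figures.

v ≈ 2.16 km/s

Semi-major axis a = (r_p + r_a)/2 = 5820.0 km = 5.820×10⁶ m.
Vis-viva: v² = μ(2/r − 1/a) = 4.904×10¹² × (1.127×10⁻⁶ − 1.718×10⁻⁷) = 4.686×10⁶ m²/s².
v = 2165 m/s = 2.165 km/s.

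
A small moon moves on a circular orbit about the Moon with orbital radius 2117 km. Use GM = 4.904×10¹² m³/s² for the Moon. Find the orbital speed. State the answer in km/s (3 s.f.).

v ≈ 1.52 km/s

r = 2117 km = 2.117×10⁶ m.
For a circular orbit v = √(μ/r) = √(4.904×10¹² / 2.117×10⁶) = √(2.316×10⁶) = 1522 m/s.
That is 1.522 km/s.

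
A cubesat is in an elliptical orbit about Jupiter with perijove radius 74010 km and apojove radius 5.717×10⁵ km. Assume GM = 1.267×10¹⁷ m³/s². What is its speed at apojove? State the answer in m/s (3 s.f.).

Semi-major axis a = (r_p + r_a)/2 = 3.2286×10⁵ km = 3.229×10⁸ m.
Vis-viva: v² = μ(2/r − 1/a) = 1.267×10¹⁷ × (3.498×10⁻⁹ − 3.097×10⁻⁹) = 5.080×10⁷ m²/s².
v = 7128 m/s.

v ≈ 7130 m/s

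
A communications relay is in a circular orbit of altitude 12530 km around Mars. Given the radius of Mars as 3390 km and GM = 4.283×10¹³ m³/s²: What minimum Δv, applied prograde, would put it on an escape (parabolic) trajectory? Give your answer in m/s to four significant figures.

Δv ≈ 679.4 m/s

r = 3390 + 12530 = 15920 km = 1.5920×10⁷ m.
Circular speed v_c = √(μ/r) = 1640 m/s.
Escape speed v_esc = √(2μ/r) = √2 × v_c = 2320 m/s.
Δv = v_esc − v_c = 679.4 m/s.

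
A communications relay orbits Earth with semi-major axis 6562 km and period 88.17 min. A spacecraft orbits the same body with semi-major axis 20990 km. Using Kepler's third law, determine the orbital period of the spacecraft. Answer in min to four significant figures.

Kepler's third law: T² ∝ a³, so T₂ = T₁ (a₂/a₁)^(3/2).
a₂/a₁ = 3.199, (a₂/a₁)^(3/2) = 5.721.
T₂ = 88.17 × 5.721 = 504.4 min.

T₂ ≈ 504.4 min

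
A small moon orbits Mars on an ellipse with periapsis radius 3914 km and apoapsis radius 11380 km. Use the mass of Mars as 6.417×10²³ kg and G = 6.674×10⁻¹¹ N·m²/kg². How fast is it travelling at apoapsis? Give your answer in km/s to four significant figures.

v ≈ 1.388 km/s

μ = GM = 6.674×10⁻¹¹ × 6.417×10²³ = 4.283×10¹³ m³/s².
Semi-major axis a = (r_p + r_a)/2 = 7647.0 km = 7.647×10⁶ m.
Vis-viva: v² = μ(2/r − 1/a) = 4.283×10¹³ × (1.757×10⁻⁷ − 1.308×10⁻⁷) = 1.926×10⁶ m²/s².
v = 1388 m/s = 1.388 km/s.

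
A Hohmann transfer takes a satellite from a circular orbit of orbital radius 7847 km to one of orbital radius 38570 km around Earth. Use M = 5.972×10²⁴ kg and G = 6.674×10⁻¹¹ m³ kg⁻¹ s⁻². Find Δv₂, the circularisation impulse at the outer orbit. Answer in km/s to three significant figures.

μ = GM = 6.674×10⁻¹¹ × 5.972×10²⁴ = 3.986×10¹⁴ m³/s².
r₁ = 7847 km = 7.847×10⁶ m.
r₂ = 38570 km = 3.857×10⁷ m.
Transfer ellipse a_t = (r₁ + r₂)/2 = 2.321×10⁷ m.
At r₁: circular v_c1 = √(μ/r₁) = 7127 m/s; transfer-perigee v_p = √[μ(2/r₁ − 1/a_t)] = 9188 m/s.
At r₂: circular v_c2 = √(μ/r₂) = 3215 m/s; transfer-apogee v_a = √[μ(2/r₂ − 1/a_t)] = 1869 m/s.
Δv₂ = v_c2 − v_a = 1345 m/s.
= 1.345 km/s.

Δv ≈ 1.35 km/s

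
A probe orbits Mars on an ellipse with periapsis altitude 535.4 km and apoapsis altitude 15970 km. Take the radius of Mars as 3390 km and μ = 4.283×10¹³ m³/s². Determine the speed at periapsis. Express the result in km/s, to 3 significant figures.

v ≈ 4.26 km/s

r_p = 3390 + 535.4 = 3925.4 km = 3.9254×10⁶ m.
r_a = 3390 + 15970 = 19360 km = 1.9360×10⁷ m.
Semi-major axis a = (r_p + r_a)/2 = 11643 km = 1.164×10⁷ m.
Vis-viva: v² = μ(2/r − 1/a) = 4.283×10¹³ × (5.095×10⁻⁷ − 8.589×10⁻⁸) = 1.814×10⁷ m²/s².
v = 4259 m/s = 4.259 km/s.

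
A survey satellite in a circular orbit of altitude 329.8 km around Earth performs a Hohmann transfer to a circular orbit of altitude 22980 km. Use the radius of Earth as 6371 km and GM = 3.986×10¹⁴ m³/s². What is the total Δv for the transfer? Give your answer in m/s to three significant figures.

r₁ = 6371 + 329.8 = 6700.8 km = 6.7008×10⁶ m.
r₂ = 6371 + 22980 = 29351 km = 2.9351×10⁷ m.
Transfer ellipse a_t = (r₁ + r₂)/2 = 1.803×10⁷ m.
At r₁: circular v_c1 = √(μ/r₁) = 7713 m/s; transfer-perigee v_p = √[μ(2/r₁ − 1/a_t)] = 9842 m/s.
Δv₁ = v_p − v_c1 = 2129 m/s.
At r₂: circular v_c2 = √(μ/r₂) = 3685 m/s; transfer-apogee v_a = √[μ(2/r₂ − 1/a_t)] = 2247 m/s.
Δv₂ = v_c2 − v_a = 1438 m/s.
Total Δv = Δv₁ + Δv₂ = 3567 m/s.

Δv_total ≈ 3570 m/s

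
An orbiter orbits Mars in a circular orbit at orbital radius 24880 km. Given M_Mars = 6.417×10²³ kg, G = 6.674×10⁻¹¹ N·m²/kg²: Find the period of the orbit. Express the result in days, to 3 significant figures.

μ = GM = 6.674×10⁻¹¹ × 6.417×10²³ = 4.283×10¹³ m³/s².
r = 24880 km = 2.488×10⁷ m.
Kepler's third law: T = 2π√(r³/μ) = 2π√((2.488×10⁷)³ / 4.283×10¹³).
r³/μ = 3.596×10⁸ s², so T = 2π × 1.896×10⁴ = 1.192×10⁵ s.
Converting: 1.192×10⁵ s ÷ 86400 = 1.379 days.

T ≈ 1.38 days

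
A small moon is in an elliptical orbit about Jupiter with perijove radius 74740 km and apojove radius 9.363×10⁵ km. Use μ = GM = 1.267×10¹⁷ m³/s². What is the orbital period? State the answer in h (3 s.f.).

T ≈ 55.7 h

Semi-major axis a = (r_p + r_a)/2 = (74740 + 9.3630×10⁵)/2 = 5.0552×10⁵ km = 5.055×10⁸ m.
By Kepler's third law T = 2π√(a³/μ) = 2π × 3.193×10⁴ = 2.006×10⁵ s.
= 55.73 h.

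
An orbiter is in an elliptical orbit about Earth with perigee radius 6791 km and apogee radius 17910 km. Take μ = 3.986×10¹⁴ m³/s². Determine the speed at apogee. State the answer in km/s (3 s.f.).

Semi-major axis a = (r_p + r_a)/2 = 12350 km = 1.235×10⁷ m.
Vis-viva: v² = μ(2/r − 1/a) = 3.986×10¹⁴ × (1.117×10⁻⁷ − 8.097×10⁻⁸) = 1.224×10⁷ m²/s².
v = 3498 m/s = 3.498 km/s.

v ≈ 3.50 km/s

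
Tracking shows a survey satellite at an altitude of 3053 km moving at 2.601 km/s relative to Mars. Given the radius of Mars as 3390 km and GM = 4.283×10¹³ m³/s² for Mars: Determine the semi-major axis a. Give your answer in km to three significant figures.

r = 3390 + 3053 = 6443.0 km = 6.443×10⁶ m.
Specific orbital energy ε = v²/2 − μ/r = (2601)²/2 − 4.283×10¹³/6.443×10⁶ = -3.265×10⁶ J/kg.
Since ε = −μ/(2a), a = −μ/(2ε) = 6.559×10⁶ m = 6559.1 km.

a ≈ 6560 km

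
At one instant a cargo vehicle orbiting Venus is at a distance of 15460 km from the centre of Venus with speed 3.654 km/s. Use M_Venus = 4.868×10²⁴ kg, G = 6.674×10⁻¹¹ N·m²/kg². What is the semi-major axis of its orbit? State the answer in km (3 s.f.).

a ≈ 11300 km

μ = GM = 6.674×10⁻¹¹ × 4.868×10²⁴ = 3.249×10¹⁴ m³/s².
r = 1.546×10⁷ m.
Specific orbital energy ε = v²/2 − μ/r = (3654)²/2 − 3.249×10¹⁴/1.546×10⁷ = -1.434×10⁷ J/kg.
Since ε = −μ/(2a), a = −μ/(2ε) = 1.133×10⁷ m = 11329 km.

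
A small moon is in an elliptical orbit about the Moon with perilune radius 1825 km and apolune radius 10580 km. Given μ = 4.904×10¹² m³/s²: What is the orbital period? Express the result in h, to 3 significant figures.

T ≈ 12.2 h

Semi-major axis a = (r_p + r_a)/2 = (1825.0 + 10580)/2 = 6202.5 km = 6.202×10⁶ m.
By Kepler's third law T = 2π√(a³/μ) = 2π × 6.975×10³ = 4.383×10⁴ s.
= 12.17 h.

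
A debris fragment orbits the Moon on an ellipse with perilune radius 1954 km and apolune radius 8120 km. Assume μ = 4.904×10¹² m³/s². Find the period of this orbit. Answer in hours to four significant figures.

T ≈ 8.910 hours

Semi-major axis a = (r_p + r_a)/2 = (1954.0 + 8120.0)/2 = 5037.0 km = 5.037×10⁶ m.
By Kepler's third law T = 2π√(a³/μ) = 2π × 5.105×10³ = 3.207×10⁴ s.
= 8.910 hours.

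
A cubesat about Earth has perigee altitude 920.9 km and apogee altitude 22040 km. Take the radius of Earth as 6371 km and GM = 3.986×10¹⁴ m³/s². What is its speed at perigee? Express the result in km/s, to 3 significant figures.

v ≈ 9.33 km/s

r_p = 6371 + 920.9 = 7291.9 km = 7.2919×10⁶ m.
r_a = 6371 + 22040 = 28411 km = 2.8411×10⁷ m.
Semi-major axis a = (r_p + r_a)/2 = 17851 km = 1.785×10⁷ m.
Vis-viva: v² = μ(2/r − 1/a) = 3.986×10¹⁴ × (2.743×10⁻⁷ − 5.602×10⁻⁸) = 8.700×10⁷ m²/s².
v = 9327 m/s = 9.327 km/s.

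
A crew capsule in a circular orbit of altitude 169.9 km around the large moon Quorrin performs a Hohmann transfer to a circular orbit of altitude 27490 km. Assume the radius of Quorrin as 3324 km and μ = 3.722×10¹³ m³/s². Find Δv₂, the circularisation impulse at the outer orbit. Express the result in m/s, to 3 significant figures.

Δv ≈ 603 m/s

r₁ = 3324 + 169.9 = 3493.9 km = 3.4939×10⁶ m.
r₂ = 3324 + 27490 = 30814 km = 3.0814×10⁷ m.
Transfer ellipse a_t = (r₁ + r₂)/2 = 1.715×10⁷ m.
At r₁: circular v_c1 = √(μ/r₁) = 3264 m/s; transfer-periapsis v_p = √[μ(2/r₁ − 1/a_t)] = 4374 m/s.
At r₂: circular v_c2 = √(μ/r₂) = 1099 m/s; transfer-apoapsis v_a = √[μ(2/r₂ − 1/a_t)] = 496.0 m/s.
Δv₂ = v_c2 − v_a = 603.0 m/s.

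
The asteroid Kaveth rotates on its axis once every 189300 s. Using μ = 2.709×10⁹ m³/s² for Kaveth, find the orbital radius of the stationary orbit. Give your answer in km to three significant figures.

A synchronous orbit has period T, so by Kepler's third law a = (μT²/4π²)^(1/3).
μT²/4π² = 2.709×10⁹ × (1.893×10⁵)² / 39.48 = 2.459×10¹⁸ m³.
a = 1.350×10⁶ m = 1349.7 km.

r_sync ≈ 1350 km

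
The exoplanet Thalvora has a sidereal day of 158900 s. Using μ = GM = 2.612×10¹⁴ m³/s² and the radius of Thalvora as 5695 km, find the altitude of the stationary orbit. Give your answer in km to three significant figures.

A synchronous orbit has period T, so by Kepler's third law a = (μT²/4π²)^(1/3).
μT²/4π² = 2.612×10¹⁴ × (1.589×10⁵)² / 39.48 = 1.671×10²³ m³.
a = 5.507×10⁷ m = 55075 km.
Altitude h = a − R = 55075 − 5695 = 49380 km.

h_sync ≈ 49400 km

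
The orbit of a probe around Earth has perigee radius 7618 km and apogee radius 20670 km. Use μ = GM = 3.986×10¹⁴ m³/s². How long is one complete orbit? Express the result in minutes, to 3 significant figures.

Semi-major axis a = (r_p + r_a)/2 = (7618.0 + 20670)/2 = 14144 km = 1.414×10⁷ m.
By Kepler's third law T = 2π√(a³/μ) = 2π × 2.664×10³ = 1.674×10⁴ s.
= 279.0 minutes.

T ≈ 279 minutes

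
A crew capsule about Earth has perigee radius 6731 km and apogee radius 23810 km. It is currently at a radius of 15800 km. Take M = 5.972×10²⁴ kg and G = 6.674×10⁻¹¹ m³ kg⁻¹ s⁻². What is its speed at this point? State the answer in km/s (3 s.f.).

v ≈ 4.93 km/s

μ = GM = 6.674×10⁻¹¹ × 5.972×10²⁴ = 3.986×10¹⁴ m³/s².
Semi-major axis a = (r_p + r_a)/2 = 15270 km = 1.527×10⁷ m.
Vis-viva: v² = μ(2/r − 1/a) = 3.986×10¹⁴ × (1.266×10⁻⁷ − 6.549×10⁻⁸) = 2.435×10⁷ m²/s².
v = 4935 m/s = 4.935 km/s.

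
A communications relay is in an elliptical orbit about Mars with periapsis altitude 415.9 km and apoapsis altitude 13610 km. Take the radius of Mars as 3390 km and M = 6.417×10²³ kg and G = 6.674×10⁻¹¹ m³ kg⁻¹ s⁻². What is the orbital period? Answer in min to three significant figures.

μ = GM = 6.674×10⁻¹¹ × 6.417×10²³ = 4.283×10¹³ m³/s².
r_p = 3390 + 415.9 = 3805.9 km = 3.8059×10⁶ m.
r_a = 3390 + 13610 = 17000 km = 1.7000×10⁷ m.
Semi-major axis a = (r_p + r_a)/2 = (3805.9 + 17000)/2 = 10403 km = 1.040×10⁷ m.
By Kepler's third law T = 2π√(a³/μ) = 2π × 5.127×10³ = 3.221×10⁴ s.
= 536.9 min.

T ≈ 537 min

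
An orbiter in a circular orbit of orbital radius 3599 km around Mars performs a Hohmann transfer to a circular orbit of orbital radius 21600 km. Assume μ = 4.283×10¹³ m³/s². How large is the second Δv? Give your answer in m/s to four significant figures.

r₁ = 3599 km = 3.599×10⁶ m.
r₂ = 21600 km = 2.160×10⁷ m.
Transfer ellipse a_t = (r₁ + r₂)/2 = 1.260×10⁷ m.
At r₁: circular v_c1 = √(μ/r₁) = 3450 m/s; transfer-periapsis v_p = √[μ(2/r₁ − 1/a_t)] = 4517 m/s.
At r₂: circular v_c2 = √(μ/r₂) = 1408 m/s; transfer-apoapsis v_a = √[μ(2/r₂ − 1/a_t)] = 752.6 m/s.
Δv₂ = v_c2 − v_a = 655.5 m/s.

Δv ≈ 655.5 m/s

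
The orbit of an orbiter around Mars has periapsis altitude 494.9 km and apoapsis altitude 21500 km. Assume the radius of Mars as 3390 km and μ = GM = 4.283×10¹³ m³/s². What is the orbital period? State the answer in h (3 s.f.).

r_p = 3390 + 494.9 = 3884.9 km = 3.8849×10⁶ m.
r_a = 3390 + 21500 = 24890 km = 2.4890×10⁷ m.
Semi-major axis a = (r_p + r_a)/2 = (3884.9 + 24890)/2 = 14387 km = 1.439×10⁷ m.
By Kepler's third law T = 2π√(a³/μ) = 2π × 8.339×10³ = 5.239×10⁴ s.
= 14.55 h.

T ≈ 14.6 h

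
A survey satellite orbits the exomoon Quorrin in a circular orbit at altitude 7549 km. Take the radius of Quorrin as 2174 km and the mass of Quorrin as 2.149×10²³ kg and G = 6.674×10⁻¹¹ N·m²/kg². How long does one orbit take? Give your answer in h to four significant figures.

μ = GM = 6.674×10⁻¹¹ × 2.149×10²³ = 1.434×10¹³ m³/s².
r = 2174 + 7549 = 9723.0 km = 9.7230×10⁶ m.
Kepler's third law: T = 2π√(r³/μ) = 2π√((9.723×10⁶)³ / 1.434×10¹³).
r³/μ = 6.409×10⁷ s², so T = 2π × 8.006×10³ = 5.030×10⁴ s.
Converting: 5.030×10⁴ s ÷ 3600 = 13.97 h.

T ≈ 13.97 h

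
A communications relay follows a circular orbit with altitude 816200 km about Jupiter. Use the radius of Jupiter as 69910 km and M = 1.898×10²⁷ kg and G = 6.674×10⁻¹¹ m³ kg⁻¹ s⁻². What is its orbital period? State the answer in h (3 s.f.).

T ≈ 129 h

μ = GM = 6.674×10⁻¹¹ × 1.898×10²⁷ = 1.267×10¹⁷ m³/s².
r = 69910 + 816200 = 886110 km = 8.8611×10⁸ m.
Kepler's third law: T = 2π√(r³/μ) = 2π√((8.861×10⁸)³ / 1.267×10¹⁷).
r³/μ = 5.493×10⁹ s², so T = 2π × 7.411×10⁴ = 4.657×10⁵ s.
Converting: 4.657×10⁵ s ÷ 3600 = 129.4 h.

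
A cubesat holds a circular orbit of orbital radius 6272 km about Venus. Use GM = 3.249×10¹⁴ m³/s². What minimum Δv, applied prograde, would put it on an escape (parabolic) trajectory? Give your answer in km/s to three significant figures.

r = 6272 km = 6.272×10⁶ m.
Circular speed v_c = √(μ/r) = 7197 m/s.
Escape speed v_esc = √(2μ/r) = √2 × v_c = 10180 m/s.
Δv = v_esc − v_c = 2981 m/s = 2.981 km/s.

Δv ≈ 2.98 km/s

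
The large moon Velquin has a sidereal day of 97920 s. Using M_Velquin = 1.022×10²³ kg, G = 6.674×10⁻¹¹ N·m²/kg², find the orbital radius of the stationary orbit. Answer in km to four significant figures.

r_sync ≈ 11830 km

μ = GM = 6.674×10⁻¹¹ × 1.022×10²³ = 6.821×10¹² m³/s².
A synchronous orbit has period T, so by Kepler's third law a = (μT²/4π²)^(1/3).
μT²/4π² = 6.821×10¹² × (9.792×10⁴)² / 39.48 = 1.657×10²¹ m³.
a = 1.183×10⁷ m = 11832 km.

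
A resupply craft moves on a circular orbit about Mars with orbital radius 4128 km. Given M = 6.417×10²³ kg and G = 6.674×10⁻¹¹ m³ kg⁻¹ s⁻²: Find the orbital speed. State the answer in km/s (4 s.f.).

v ≈ 3.221 km/s

μ = GM = 6.674×10⁻¹¹ × 6.417×10²³ = 4.283×10¹³ m³/s².
r = 4128 km = 4.128×10⁶ m.
For a circular orbit v = √(μ/r) = √(4.283×10¹³ / 4.128×10⁶) = √(1.037×10⁷) = 3221 m/s.
That is 3.221 km/s.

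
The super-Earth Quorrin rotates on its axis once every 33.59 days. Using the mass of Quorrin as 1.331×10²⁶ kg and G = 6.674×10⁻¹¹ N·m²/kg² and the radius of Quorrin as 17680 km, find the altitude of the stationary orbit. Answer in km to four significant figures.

μ = GM = 6.674×10⁻¹¹ × 1.331×10²⁶ = 8.883×10¹⁵ m³/s².
T = 33.59 days = 2.902×10⁶ s.
A synchronous orbit has period T, so by Kepler's third law a = (μT²/4π²)^(1/3).
μT²/4π² = 8.883×10¹⁵ × (2.902×10⁶)² / 39.48 = 1.895×10²⁷ m³.
a = 1.238×10⁹ m = 1.2375×10⁶ km.
Altitude h = a − R = 1.2375×10⁶ − 17680 = 1.2198×10⁶ km.

h_sync ≈ 1.220×10⁶ km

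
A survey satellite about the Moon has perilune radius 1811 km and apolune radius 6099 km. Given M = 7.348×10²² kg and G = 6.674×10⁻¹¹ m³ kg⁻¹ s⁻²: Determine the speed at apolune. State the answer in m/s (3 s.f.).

v ≈ 607 m/s

μ = GM = 6.674×10⁻¹¹ × 7.348×10²² = 4.904×10¹² m³/s².
Semi-major axis a = (r_p + r_a)/2 = 3955.0 km = 3.955×10⁶ m.
Vis-viva: v² = μ(2/r − 1/a) = 4.904×10¹² × (3.279×10⁻⁷ − 2.528×10⁻⁷) = 3.682×10⁵ m²/s².
v = 606.8 m/s.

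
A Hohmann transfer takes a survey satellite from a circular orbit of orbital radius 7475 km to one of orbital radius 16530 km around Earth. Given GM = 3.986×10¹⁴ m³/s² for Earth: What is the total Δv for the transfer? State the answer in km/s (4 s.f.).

r₁ = 7475 km = 7.475×10⁶ m.
r₂ = 16530 km = 1.653×10⁷ m.
Transfer ellipse a_t = (r₁ + r₂)/2 = 1.200×10⁷ m.
At r₁: circular v_c1 = √(μ/r₁) = 7302 m/s; transfer-perigee v_p = √[μ(2/r₁ − 1/a_t)] = 8570 m/s.
Δv₁ = v_p − v_c1 = 1267 m/s.
At r₂: circular v_c2 = √(μ/r₂) = 4911 m/s; transfer-apogee v_a = √[μ(2/r₂ − 1/a_t)] = 3875 m/s.
Δv₂ = v_c2 − v_a = 1035 m/s.
Total Δv = Δv₁ + Δv₂ = 2303 m/s = 2.303 km/s.

Δv_total ≈ 2.303 km/s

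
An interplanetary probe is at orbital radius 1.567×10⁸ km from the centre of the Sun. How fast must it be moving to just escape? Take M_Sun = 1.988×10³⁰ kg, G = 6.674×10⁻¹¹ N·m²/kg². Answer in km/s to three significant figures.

v_esc ≈ 41.2 km/s

μ = GM = 6.674×10⁻¹¹ × 1.988×10³⁰ = 1.327×10²⁰ m³/s².
r = 1.567×10⁸ km = 1.567×10¹¹ m.
Escape speed v_esc = √(2μ/r) = √(2 × 1.327×10²⁰ / 1.567×10¹¹) = √(1.693×10⁹) = 41150 m/s.
= 41.15 km/s.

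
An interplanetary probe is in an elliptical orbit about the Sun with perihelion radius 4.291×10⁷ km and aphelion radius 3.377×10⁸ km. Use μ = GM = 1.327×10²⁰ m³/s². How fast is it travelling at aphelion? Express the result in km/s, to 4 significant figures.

Semi-major axis a = (r_p + r_a)/2 = 1.9030×10⁸ km = 1.903×10¹¹ m.
Vis-viva: v² = μ(2/r − 1/a) = 1.327×10²⁰ × (5.922×10⁻¹² − 5.255×10⁻¹²) = 8.860×10⁷ m²/s².
v = 9413 m/s = 9.413 km/s.

v ≈ 9.413 km/s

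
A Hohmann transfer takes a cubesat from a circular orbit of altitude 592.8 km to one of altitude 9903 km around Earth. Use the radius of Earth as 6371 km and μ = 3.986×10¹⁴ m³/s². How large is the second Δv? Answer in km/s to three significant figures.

r₁ = 6371 + 592.8 = 6963.8 km = 6.9638×10⁶ m.
r₂ = 6371 + 9903 = 16274 km = 1.6274×10⁷ m.
Transfer ellipse a_t = (r₁ + r₂)/2 = 1.162×10⁷ m.
At r₁: circular v_c1 = √(μ/r₁) = 7566 m/s; transfer-perigee v_p = √[μ(2/r₁ − 1/a_t)] = 8954 m/s.
At r₂: circular v_c2 = √(μ/r₂) = 4949 m/s; transfer-apogee v_a = √[μ(2/r₂ − 1/a_t)] = 3831 m/s.
Δv₂ = v_c2 − v_a = 1118 m/s.
= 1.118 km/s.

Δv ≈ 1.12 km/s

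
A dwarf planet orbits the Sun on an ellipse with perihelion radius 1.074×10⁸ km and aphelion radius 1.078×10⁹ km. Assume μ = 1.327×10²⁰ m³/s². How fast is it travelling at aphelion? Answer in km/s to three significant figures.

Semi-major axis a = (r_p + r_a)/2 = 5.9270×10⁸ km = 5.927×10¹¹ m.
Vis-viva: v² = μ(2/r − 1/a) = 1.327×10²⁰ × (1.855×10⁻¹² − 1.687×10⁻¹²) = 2.231×10⁷ m²/s².
v = 4723 m/s = 4.723 km/s.

v ≈ 4.72 km/s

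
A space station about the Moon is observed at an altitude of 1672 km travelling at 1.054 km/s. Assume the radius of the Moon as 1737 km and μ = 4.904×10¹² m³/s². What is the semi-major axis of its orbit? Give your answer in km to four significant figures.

a ≈ 2777 km

r = 1737 + 1672 = 3409.0 km = 3.409×10⁶ m.
Specific orbital energy ε = v²/2 − μ/r = (1054)²/2 − 4.904×10¹²/3.409×10⁶ = -8.831×10⁵ J/kg.
Since ε = −μ/(2a), a = −μ/(2ε) = 2.777×10⁶ m = 2776.6 km.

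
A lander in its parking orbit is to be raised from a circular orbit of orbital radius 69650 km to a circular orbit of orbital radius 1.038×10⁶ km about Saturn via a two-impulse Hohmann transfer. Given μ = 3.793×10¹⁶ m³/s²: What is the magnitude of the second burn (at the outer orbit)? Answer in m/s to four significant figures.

r₁ = 69650 km = 6.965×10⁷ m.
r₂ = 1.038×10⁶ km = 1.038×10⁹ m.
Transfer ellipse a_t = (r₁ + r₂)/2 = 5.538×10⁸ m.
At r₁: circular v_c1 = √(μ/r₁) = 23340 m/s; transfer-perikrone v_p = √[μ(2/r₁ − 1/a_t)] = 31950 m/s.
At r₂: circular v_c2 = √(μ/r₂) = 6045 m/s; transfer-apokrone v_a = √[μ(2/r₂ − 1/a_t)] = 2144 m/s.
Δv₂ = v_c2 − v_a = 3901 m/s.

Δv ≈ 3901 m/s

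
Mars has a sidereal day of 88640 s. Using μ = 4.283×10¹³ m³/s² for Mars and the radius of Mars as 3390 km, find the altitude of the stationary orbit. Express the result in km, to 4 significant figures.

A synchronous orbit has period T, so by Kepler's third law a = (μT²/4π²)^(1/3).
μT²/4π² = 4.283×10¹³ × (8.864×10⁴)² / 39.48 = 8.524×10²¹ m³.
a = 2.043×10⁷ m = 20428 km.
Altitude h = a − R = 20428 − 3390 = 17038 km.

h_sync ≈ 17040 km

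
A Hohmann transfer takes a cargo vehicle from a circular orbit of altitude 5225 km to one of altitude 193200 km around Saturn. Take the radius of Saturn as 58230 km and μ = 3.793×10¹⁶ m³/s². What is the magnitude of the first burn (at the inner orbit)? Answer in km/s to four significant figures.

Δv ≈ 6.447 km/s

r₁ = 58230 + 5225 = 63455 km = 6.3455×10⁷ m.
r₂ = 58230 + 193200 = 251430 km = 2.5143×10⁸ m.
Transfer ellipse a_t = (r₁ + r₂)/2 = 1.574×10⁸ m.
At r₁: circular v_c1 = √(μ/r₁) = 24450 m/s; transfer-perikrone v_p = √[μ(2/r₁ − 1/a_t)] = 30900 m/s.
Δv₁ = v_p − v_c1 = 6447 m/s.
= 6.447 km/s.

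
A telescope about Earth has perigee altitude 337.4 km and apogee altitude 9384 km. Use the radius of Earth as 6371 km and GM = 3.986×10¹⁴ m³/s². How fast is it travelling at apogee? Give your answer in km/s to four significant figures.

r_p = 6371 + 337.4 = 6708.4 km = 6.7084×10⁶ m.
r_a = 6371 + 9384 = 15755 km = 1.5755×10⁷ m.
Semi-major axis a = (r_p + r_a)/2 = 11232 km = 1.123×10⁷ m.
Vis-viva: v² = μ(2/r − 1/a) = 3.986×10¹⁴ × (1.269×10⁻⁷ − 8.903×10⁻⁸) = 1.511×10⁷ m²/s².
v = 3887 m/s = 3.887 km/s.

v ≈ 3.887 km/s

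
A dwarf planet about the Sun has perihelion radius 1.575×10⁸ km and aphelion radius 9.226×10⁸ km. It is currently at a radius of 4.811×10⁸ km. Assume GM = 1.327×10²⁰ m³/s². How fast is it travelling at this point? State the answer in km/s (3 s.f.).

Semi-major axis a = (r_p + r_a)/2 = 5.4005×10⁸ km = 5.400×10¹¹ m.
Vis-viva: v² = μ(2/r − 1/a) = 1.327×10²⁰ × (4.157×10⁻¹² − 1.852×10⁻¹²) = 3.059×10⁸ m²/s².
v = 17490 m/s = 17.49 km/s.

v ≈ 17.5 km/s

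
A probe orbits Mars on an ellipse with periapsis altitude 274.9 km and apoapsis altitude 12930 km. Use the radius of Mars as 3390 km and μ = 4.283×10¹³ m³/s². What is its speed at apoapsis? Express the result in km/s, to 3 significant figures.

v ≈ 0.981 km/s

r_p = 3390 + 274.9 = 3664.9 km = 3.6649×10⁶ m.
r_a = 3390 + 12930 = 16320 km = 1.6320×10⁷ m.
Semi-major axis a = (r_p + r_a)/2 = 9992.5 km = 9.992×10⁶ m.
Vis-viva: v² = μ(2/r − 1/a) = 4.283×10¹³ × (1.225×10⁻⁷ − 1.001×10⁻⁷) = 9.625×10⁵ m²/s².
v = 981.1 m/s = 0.9811 km/s.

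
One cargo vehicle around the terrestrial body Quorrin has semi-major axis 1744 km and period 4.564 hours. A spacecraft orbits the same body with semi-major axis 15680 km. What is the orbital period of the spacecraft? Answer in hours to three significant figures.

Kepler's third law: T² ∝ a³, so T₂ = T₁ (a₂/a₁)^(3/2).
a₂/a₁ = 8.991, (a₂/a₁)^(3/2) = 26.96.
T₂ = 4.564 × 26.96 = 123.0 hours.

T₂ ≈ 123 hours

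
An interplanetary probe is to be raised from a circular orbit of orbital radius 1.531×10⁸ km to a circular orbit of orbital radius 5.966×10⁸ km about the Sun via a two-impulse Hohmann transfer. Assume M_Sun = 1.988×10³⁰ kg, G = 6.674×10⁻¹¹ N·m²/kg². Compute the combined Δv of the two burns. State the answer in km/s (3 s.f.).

Δv_total ≈ 13.1 km/s

μ = GM = 6.674×10⁻¹¹ × 1.988×10³⁰ = 1.327×10²⁰ m³/s².
r₁ = 1.531×10⁸ km = 1.531×10¹¹ m.
r₂ = 5.966×10⁸ km = 5.966×10¹¹ m.
Transfer ellipse a_t = (r₁ + r₂)/2 = 3.748×10¹¹ m.
At r₁: circular v_c1 = √(μ/r₁) = 29440 m/s; transfer-perihelion v_p = √[μ(2/r₁ − 1/a_t)] = 37140 m/s.
Δv₁ = v_p − v_c1 = 7700 m/s.
At r₂: circular v_c2 = √(μ/r₂) = 14910 m/s; transfer-aphelion v_a = √[μ(2/r₂ − 1/a_t)] = 9531 m/s.
Δv₂ = v_c2 − v_a = 5382 m/s.
Total Δv = Δv₁ + Δv₂ = 13080 m/s = 13.08 km/s.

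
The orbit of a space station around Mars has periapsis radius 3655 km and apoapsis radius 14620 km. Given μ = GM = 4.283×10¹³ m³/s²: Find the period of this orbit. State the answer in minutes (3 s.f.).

Semi-major axis a = (r_p + r_a)/2 = (3655.0 + 14620)/2 = 9137.5 km = 9.138×10⁶ m.
By Kepler's third law T = 2π√(a³/μ) = 2π × 4.221×10³ = 2.652×10⁴ s.
= 442.0 minutes.

T ≈ 442 minutes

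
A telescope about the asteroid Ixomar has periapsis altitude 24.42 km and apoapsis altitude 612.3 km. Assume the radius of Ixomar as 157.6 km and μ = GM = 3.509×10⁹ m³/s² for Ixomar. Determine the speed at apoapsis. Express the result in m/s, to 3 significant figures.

r_p = 157.6 + 24.42 = 182.02 km = 1.8202×10⁵ m.
r_a = 157.6 + 612.3 = 769.90 km = 7.6990×10⁵ m.
Semi-major axis a = (r_p + r_a)/2 = 475.96 km = 4.760×10⁵ m.
Vis-viva: v² = μ(2/r − 1/a) = 3.509×10⁹ × (2.598×10⁻⁶ − 2.101×10⁻⁶) = 1.743×10³ m²/s².
v = 41.75 m/s.

v ≈ 41.7 m/s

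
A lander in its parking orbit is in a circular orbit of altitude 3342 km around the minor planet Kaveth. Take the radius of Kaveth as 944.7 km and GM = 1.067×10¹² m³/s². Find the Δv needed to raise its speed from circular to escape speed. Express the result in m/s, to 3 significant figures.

r = 944.7 + 3342 = 4286.7 km = 4.2867×10⁶ m.
Circular speed v_c = √(μ/r) = 498.9 m/s.
Escape speed v_esc = √(2μ/r) = √2 × v_c = 705.6 m/s.
Δv = v_esc − v_c = 206.7 m/s.

Δv ≈ 207 m/s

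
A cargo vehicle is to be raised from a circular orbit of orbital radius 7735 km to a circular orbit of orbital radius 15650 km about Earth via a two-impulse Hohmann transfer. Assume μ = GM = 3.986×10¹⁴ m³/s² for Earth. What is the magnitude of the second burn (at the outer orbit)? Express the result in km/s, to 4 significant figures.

Δv ≈ 0.942 km/s

r₁ = 7735 km = 7.735×10⁶ m.
r₂ = 15650 km = 1.565×10⁷ m.
Transfer ellipse a_t = (r₁ + r₂)/2 = 1.169×10⁷ m.
At r₁: circular v_c1 = √(μ/r₁) = 7179 m/s; transfer-perigee v_p = √[μ(2/r₁ − 1/a_t)] = 8305 m/s.
At r₂: circular v_c2 = √(μ/r₂) = 5047 m/s; transfer-apogee v_a = √[μ(2/r₂ − 1/a_t)] = 4105 m/s.
Δv₂ = v_c2 − v_a = 942.0 m/s.
= 0.942 km/s.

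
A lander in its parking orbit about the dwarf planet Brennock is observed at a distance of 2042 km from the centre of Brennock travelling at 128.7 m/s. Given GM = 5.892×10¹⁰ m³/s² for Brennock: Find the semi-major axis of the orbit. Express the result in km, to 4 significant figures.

a ≈ 1432 km

r = 2.042×10⁶ m.
Specific orbital energy ε = v²/2 − μ/r = (128.7)²/2 − 5.892×10¹⁰/2.042×10⁶ = -2.057×10⁴ J/kg.
Since ε = −μ/(2a), a = −μ/(2ε) = 1.432×10⁶ m = 1432.0 km.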